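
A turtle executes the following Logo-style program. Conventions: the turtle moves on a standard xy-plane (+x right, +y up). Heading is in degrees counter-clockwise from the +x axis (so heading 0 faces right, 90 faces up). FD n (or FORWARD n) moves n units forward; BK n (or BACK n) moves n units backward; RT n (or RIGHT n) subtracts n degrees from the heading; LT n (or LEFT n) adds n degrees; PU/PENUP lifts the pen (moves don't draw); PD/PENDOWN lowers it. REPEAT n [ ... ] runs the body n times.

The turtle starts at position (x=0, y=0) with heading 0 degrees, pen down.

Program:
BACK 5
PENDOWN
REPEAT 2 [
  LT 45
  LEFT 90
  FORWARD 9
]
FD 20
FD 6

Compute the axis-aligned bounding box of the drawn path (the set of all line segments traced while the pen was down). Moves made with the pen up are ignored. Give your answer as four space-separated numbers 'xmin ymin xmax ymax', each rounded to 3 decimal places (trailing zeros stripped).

Executing turtle program step by step:
Start: pos=(0,0), heading=0, pen down
BK 5: (0,0) -> (-5,0) [heading=0, draw]
PD: pen down
REPEAT 2 [
  -- iteration 1/2 --
  LT 45: heading 0 -> 45
  LT 90: heading 45 -> 135
  FD 9: (-5,0) -> (-11.364,6.364) [heading=135, draw]
  -- iteration 2/2 --
  LT 45: heading 135 -> 180
  LT 90: heading 180 -> 270
  FD 9: (-11.364,6.364) -> (-11.364,-2.636) [heading=270, draw]
]
FD 20: (-11.364,-2.636) -> (-11.364,-22.636) [heading=270, draw]
FD 6: (-11.364,-22.636) -> (-11.364,-28.636) [heading=270, draw]
Final: pos=(-11.364,-28.636), heading=270, 5 segment(s) drawn

Segment endpoints: x in {-11.364, -11.364, -11.364, -11.364, -5, 0}, y in {-28.636, -22.636, -2.636, 0, 6.364}
xmin=-11.364, ymin=-28.636, xmax=0, ymax=6.364

Answer: -11.364 -28.636 0 6.364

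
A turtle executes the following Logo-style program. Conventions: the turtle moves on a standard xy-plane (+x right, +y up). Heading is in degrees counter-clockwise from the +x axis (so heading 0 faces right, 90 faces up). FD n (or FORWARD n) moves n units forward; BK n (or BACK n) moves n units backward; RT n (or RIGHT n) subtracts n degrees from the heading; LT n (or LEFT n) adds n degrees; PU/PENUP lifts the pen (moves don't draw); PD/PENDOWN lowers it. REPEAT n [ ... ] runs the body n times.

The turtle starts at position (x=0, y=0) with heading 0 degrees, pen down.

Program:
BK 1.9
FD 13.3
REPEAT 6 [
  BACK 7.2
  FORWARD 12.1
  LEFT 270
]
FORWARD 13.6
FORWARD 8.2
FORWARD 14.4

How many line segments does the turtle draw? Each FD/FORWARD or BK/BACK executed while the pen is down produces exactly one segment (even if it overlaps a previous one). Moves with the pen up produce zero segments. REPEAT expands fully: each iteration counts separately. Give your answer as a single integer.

Executing turtle program step by step:
Start: pos=(0,0), heading=0, pen down
BK 1.9: (0,0) -> (-1.9,0) [heading=0, draw]
FD 13.3: (-1.9,0) -> (11.4,0) [heading=0, draw]
REPEAT 6 [
  -- iteration 1/6 --
  BK 7.2: (11.4,0) -> (4.2,0) [heading=0, draw]
  FD 12.1: (4.2,0) -> (16.3,0) [heading=0, draw]
  LT 270: heading 0 -> 270
  -- iteration 2/6 --
  BK 7.2: (16.3,0) -> (16.3,7.2) [heading=270, draw]
  FD 12.1: (16.3,7.2) -> (16.3,-4.9) [heading=270, draw]
  LT 270: heading 270 -> 180
  -- iteration 3/6 --
  BK 7.2: (16.3,-4.9) -> (23.5,-4.9) [heading=180, draw]
  FD 12.1: (23.5,-4.9) -> (11.4,-4.9) [heading=180, draw]
  LT 270: heading 180 -> 90
  -- iteration 4/6 --
  BK 7.2: (11.4,-4.9) -> (11.4,-12.1) [heading=90, draw]
  FD 12.1: (11.4,-12.1) -> (11.4,0) [heading=90, draw]
  LT 270: heading 90 -> 0
  -- iteration 5/6 --
  BK 7.2: (11.4,0) -> (4.2,0) [heading=0, draw]
  FD 12.1: (4.2,0) -> (16.3,0) [heading=0, draw]
  LT 270: heading 0 -> 270
  -- iteration 6/6 --
  BK 7.2: (16.3,0) -> (16.3,7.2) [heading=270, draw]
  FD 12.1: (16.3,7.2) -> (16.3,-4.9) [heading=270, draw]
  LT 270: heading 270 -> 180
]
FD 13.6: (16.3,-4.9) -> (2.7,-4.9) [heading=180, draw]
FD 8.2: (2.7,-4.9) -> (-5.5,-4.9) [heading=180, draw]
FD 14.4: (-5.5,-4.9) -> (-19.9,-4.9) [heading=180, draw]
Final: pos=(-19.9,-4.9), heading=180, 17 segment(s) drawn
Segments drawn: 17

Answer: 17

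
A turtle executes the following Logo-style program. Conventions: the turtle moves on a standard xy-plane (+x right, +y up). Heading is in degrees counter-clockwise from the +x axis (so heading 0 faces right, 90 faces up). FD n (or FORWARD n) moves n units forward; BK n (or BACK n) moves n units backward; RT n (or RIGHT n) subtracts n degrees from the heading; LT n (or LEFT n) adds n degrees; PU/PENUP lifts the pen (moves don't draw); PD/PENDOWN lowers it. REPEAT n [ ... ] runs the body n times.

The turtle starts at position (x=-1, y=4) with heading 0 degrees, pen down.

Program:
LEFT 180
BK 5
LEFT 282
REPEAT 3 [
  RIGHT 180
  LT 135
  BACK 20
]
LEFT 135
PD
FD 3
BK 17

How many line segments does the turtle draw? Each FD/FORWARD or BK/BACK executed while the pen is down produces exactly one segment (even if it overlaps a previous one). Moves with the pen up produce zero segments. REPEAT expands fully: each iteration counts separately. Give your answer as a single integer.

Executing turtle program step by step:
Start: pos=(-1,4), heading=0, pen down
LT 180: heading 0 -> 180
BK 5: (-1,4) -> (4,4) [heading=180, draw]
LT 282: heading 180 -> 102
REPEAT 3 [
  -- iteration 1/3 --
  RT 180: heading 102 -> 282
  LT 135: heading 282 -> 57
  BK 20: (4,4) -> (-6.893,-12.773) [heading=57, draw]
  -- iteration 2/3 --
  RT 180: heading 57 -> 237
  LT 135: heading 237 -> 12
  BK 20: (-6.893,-12.773) -> (-26.456,-16.932) [heading=12, draw]
  -- iteration 3/3 --
  RT 180: heading 12 -> 192
  LT 135: heading 192 -> 327
  BK 20: (-26.456,-16.932) -> (-43.229,-6.039) [heading=327, draw]
]
LT 135: heading 327 -> 102
PD: pen down
FD 3: (-43.229,-6.039) -> (-43.853,-3.104) [heading=102, draw]
BK 17: (-43.853,-3.104) -> (-40.318,-19.733) [heading=102, draw]
Final: pos=(-40.318,-19.733), heading=102, 6 segment(s) drawn
Segments drawn: 6

Answer: 6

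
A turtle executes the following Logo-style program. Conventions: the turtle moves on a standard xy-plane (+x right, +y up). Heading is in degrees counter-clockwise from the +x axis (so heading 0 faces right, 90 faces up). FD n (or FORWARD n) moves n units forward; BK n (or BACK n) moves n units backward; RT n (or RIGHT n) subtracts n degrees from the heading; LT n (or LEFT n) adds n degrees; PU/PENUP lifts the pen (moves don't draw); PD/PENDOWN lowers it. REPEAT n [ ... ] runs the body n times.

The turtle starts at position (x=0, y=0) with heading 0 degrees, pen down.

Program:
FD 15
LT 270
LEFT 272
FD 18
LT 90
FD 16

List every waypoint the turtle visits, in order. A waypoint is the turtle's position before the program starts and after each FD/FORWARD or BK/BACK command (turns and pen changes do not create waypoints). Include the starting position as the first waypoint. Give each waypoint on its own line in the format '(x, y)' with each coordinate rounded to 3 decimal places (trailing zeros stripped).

Answer: (0, 0)
(15, 0)
(-2.989, -0.628)
(-2.431, -16.618)

Derivation:
Executing turtle program step by step:
Start: pos=(0,0), heading=0, pen down
FD 15: (0,0) -> (15,0) [heading=0, draw]
LT 270: heading 0 -> 270
LT 272: heading 270 -> 182
FD 18: (15,0) -> (-2.989,-0.628) [heading=182, draw]
LT 90: heading 182 -> 272
FD 16: (-2.989,-0.628) -> (-2.431,-16.618) [heading=272, draw]
Final: pos=(-2.431,-16.618), heading=272, 3 segment(s) drawn
Waypoints (4 total):
(0, 0)
(15, 0)
(-2.989, -0.628)
(-2.431, -16.618)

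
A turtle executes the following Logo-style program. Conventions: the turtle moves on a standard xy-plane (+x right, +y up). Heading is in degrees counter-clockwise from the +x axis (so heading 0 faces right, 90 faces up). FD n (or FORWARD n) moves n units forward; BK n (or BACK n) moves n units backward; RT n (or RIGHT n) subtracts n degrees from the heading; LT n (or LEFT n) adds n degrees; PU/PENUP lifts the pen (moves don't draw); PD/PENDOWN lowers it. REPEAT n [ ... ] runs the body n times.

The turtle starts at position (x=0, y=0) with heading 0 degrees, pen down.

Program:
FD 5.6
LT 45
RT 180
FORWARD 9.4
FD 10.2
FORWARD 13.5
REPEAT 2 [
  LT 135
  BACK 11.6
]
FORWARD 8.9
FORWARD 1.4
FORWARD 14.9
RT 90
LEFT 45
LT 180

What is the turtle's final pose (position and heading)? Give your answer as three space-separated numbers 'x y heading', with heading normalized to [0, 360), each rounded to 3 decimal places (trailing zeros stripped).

Executing turtle program step by step:
Start: pos=(0,0), heading=0, pen down
FD 5.6: (0,0) -> (5.6,0) [heading=0, draw]
LT 45: heading 0 -> 45
RT 180: heading 45 -> 225
FD 9.4: (5.6,0) -> (-1.047,-6.647) [heading=225, draw]
FD 10.2: (-1.047,-6.647) -> (-8.259,-13.859) [heading=225, draw]
FD 13.5: (-8.259,-13.859) -> (-17.805,-23.405) [heading=225, draw]
REPEAT 2 [
  -- iteration 1/2 --
  LT 135: heading 225 -> 0
  BK 11.6: (-17.805,-23.405) -> (-29.405,-23.405) [heading=0, draw]
  -- iteration 2/2 --
  LT 135: heading 0 -> 135
  BK 11.6: (-29.405,-23.405) -> (-21.203,-31.608) [heading=135, draw]
]
FD 8.9: (-21.203,-31.608) -> (-27.496,-25.314) [heading=135, draw]
FD 1.4: (-27.496,-25.314) -> (-28.486,-24.324) [heading=135, draw]
FD 14.9: (-28.486,-24.324) -> (-39.022,-13.789) [heading=135, draw]
RT 90: heading 135 -> 45
LT 45: heading 45 -> 90
LT 180: heading 90 -> 270
Final: pos=(-39.022,-13.789), heading=270, 9 segment(s) drawn

Answer: -39.022 -13.789 270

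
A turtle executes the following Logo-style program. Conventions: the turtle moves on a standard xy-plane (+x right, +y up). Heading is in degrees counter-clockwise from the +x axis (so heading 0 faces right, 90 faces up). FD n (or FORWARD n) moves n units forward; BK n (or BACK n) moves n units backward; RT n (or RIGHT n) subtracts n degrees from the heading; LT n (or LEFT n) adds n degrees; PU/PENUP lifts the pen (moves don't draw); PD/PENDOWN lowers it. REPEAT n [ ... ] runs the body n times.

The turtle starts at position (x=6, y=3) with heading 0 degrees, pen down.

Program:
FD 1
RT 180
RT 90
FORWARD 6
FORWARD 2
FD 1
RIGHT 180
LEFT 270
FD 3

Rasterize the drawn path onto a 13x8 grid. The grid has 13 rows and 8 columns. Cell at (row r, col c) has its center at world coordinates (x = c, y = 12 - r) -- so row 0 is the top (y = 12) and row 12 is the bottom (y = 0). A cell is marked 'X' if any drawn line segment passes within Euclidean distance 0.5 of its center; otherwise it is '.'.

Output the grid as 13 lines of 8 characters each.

Answer: ....XXXX
.......X
.......X
.......X
.......X
.......X
.......X
.......X
.......X
......XX
........
........
........

Derivation:
Segment 0: (6,3) -> (7,3)
Segment 1: (7,3) -> (7,9)
Segment 2: (7,9) -> (7,11)
Segment 3: (7,11) -> (7,12)
Segment 4: (7,12) -> (4,12)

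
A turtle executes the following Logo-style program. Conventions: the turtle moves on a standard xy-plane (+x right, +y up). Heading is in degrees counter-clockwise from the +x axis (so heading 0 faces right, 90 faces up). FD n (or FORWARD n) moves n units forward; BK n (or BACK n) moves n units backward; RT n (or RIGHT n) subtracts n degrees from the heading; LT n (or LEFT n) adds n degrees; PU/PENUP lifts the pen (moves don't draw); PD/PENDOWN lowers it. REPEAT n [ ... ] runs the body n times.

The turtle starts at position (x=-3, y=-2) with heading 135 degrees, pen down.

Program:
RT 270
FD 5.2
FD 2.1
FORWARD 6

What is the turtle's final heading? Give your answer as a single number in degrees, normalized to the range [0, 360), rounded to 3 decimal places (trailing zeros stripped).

Executing turtle program step by step:
Start: pos=(-3,-2), heading=135, pen down
RT 270: heading 135 -> 225
FD 5.2: (-3,-2) -> (-6.677,-5.677) [heading=225, draw]
FD 2.1: (-6.677,-5.677) -> (-8.162,-7.162) [heading=225, draw]
FD 6: (-8.162,-7.162) -> (-12.405,-11.405) [heading=225, draw]
Final: pos=(-12.405,-11.405), heading=225, 3 segment(s) drawn

Answer: 225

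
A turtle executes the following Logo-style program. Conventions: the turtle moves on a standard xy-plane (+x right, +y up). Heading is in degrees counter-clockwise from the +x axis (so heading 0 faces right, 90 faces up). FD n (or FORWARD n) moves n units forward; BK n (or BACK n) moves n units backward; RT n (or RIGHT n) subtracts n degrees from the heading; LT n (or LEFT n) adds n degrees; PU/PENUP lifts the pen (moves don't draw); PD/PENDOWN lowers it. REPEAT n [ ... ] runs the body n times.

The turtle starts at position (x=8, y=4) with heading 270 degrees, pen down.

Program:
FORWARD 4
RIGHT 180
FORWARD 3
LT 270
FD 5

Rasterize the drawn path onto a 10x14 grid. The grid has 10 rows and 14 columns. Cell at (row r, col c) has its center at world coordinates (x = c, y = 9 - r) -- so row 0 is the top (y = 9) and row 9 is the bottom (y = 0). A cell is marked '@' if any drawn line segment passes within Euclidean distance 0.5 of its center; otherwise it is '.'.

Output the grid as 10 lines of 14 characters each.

Segment 0: (8,4) -> (8,0)
Segment 1: (8,0) -> (8,3)
Segment 2: (8,3) -> (13,3)

Answer: ..............
..............
..............
..............
..............
........@.....
........@@@@@@
........@.....
........@.....
........@.....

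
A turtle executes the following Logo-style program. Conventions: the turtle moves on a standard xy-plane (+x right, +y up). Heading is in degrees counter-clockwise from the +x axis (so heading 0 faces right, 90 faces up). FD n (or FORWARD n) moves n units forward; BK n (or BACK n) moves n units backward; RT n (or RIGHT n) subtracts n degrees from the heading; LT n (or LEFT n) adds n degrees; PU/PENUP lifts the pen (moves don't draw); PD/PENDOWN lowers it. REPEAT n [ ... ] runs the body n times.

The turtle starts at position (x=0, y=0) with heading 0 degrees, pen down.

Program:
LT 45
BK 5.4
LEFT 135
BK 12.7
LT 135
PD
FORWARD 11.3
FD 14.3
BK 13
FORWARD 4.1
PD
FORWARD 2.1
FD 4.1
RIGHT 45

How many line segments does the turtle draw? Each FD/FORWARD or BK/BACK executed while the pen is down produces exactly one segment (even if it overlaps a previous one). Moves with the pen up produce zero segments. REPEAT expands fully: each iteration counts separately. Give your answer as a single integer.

Executing turtle program step by step:
Start: pos=(0,0), heading=0, pen down
LT 45: heading 0 -> 45
BK 5.4: (0,0) -> (-3.818,-3.818) [heading=45, draw]
LT 135: heading 45 -> 180
BK 12.7: (-3.818,-3.818) -> (8.882,-3.818) [heading=180, draw]
LT 135: heading 180 -> 315
PD: pen down
FD 11.3: (8.882,-3.818) -> (16.872,-11.809) [heading=315, draw]
FD 14.3: (16.872,-11.809) -> (26.984,-21.92) [heading=315, draw]
BK 13: (26.984,-21.92) -> (17.791,-12.728) [heading=315, draw]
FD 4.1: (17.791,-12.728) -> (20.69,-15.627) [heading=315, draw]
PD: pen down
FD 2.1: (20.69,-15.627) -> (22.175,-17.112) [heading=315, draw]
FD 4.1: (22.175,-17.112) -> (25.074,-20.011) [heading=315, draw]
RT 45: heading 315 -> 270
Final: pos=(25.074,-20.011), heading=270, 8 segment(s) drawn
Segments drawn: 8

Answer: 8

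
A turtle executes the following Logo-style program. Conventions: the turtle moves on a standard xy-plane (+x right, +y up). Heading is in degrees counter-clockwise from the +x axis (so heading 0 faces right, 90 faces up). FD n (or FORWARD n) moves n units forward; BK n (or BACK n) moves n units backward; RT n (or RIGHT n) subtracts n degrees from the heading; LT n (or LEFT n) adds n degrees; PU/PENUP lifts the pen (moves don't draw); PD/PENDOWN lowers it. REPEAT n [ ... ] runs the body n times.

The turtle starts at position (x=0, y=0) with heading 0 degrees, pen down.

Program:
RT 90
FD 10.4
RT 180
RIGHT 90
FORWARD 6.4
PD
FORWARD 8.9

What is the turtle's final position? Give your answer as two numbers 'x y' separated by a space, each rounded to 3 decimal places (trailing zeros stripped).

Executing turtle program step by step:
Start: pos=(0,0), heading=0, pen down
RT 90: heading 0 -> 270
FD 10.4: (0,0) -> (0,-10.4) [heading=270, draw]
RT 180: heading 270 -> 90
RT 90: heading 90 -> 0
FD 6.4: (0,-10.4) -> (6.4,-10.4) [heading=0, draw]
PD: pen down
FD 8.9: (6.4,-10.4) -> (15.3,-10.4) [heading=0, draw]
Final: pos=(15.3,-10.4), heading=0, 3 segment(s) drawn

Answer: 15.3 -10.4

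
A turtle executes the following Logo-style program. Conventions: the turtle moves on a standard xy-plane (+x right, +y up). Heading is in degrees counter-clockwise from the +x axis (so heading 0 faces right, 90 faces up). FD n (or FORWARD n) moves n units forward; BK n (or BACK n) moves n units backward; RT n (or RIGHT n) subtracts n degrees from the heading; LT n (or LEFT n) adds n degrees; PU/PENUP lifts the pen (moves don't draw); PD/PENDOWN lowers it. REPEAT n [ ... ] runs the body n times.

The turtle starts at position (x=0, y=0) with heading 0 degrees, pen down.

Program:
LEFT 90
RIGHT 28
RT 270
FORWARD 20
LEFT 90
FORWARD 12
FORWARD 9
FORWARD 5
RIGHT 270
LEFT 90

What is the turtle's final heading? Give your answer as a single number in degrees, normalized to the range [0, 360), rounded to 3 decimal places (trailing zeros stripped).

Executing turtle program step by step:
Start: pos=(0,0), heading=0, pen down
LT 90: heading 0 -> 90
RT 28: heading 90 -> 62
RT 270: heading 62 -> 152
FD 20: (0,0) -> (-17.659,9.389) [heading=152, draw]
LT 90: heading 152 -> 242
FD 12: (-17.659,9.389) -> (-23.293,-1.206) [heading=242, draw]
FD 9: (-23.293,-1.206) -> (-27.518,-9.152) [heading=242, draw]
FD 5: (-27.518,-9.152) -> (-29.865,-13.567) [heading=242, draw]
RT 270: heading 242 -> 332
LT 90: heading 332 -> 62
Final: pos=(-29.865,-13.567), heading=62, 4 segment(s) drawn

Answer: 62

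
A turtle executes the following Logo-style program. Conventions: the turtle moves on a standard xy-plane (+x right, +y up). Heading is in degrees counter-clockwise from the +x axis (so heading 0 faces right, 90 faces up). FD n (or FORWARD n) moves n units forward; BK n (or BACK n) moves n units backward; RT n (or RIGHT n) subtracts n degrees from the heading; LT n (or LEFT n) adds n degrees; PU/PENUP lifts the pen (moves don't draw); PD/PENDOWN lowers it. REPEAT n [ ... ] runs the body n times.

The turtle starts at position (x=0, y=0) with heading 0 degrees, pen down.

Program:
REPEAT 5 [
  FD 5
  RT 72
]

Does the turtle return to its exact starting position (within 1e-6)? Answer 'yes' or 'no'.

Executing turtle program step by step:
Start: pos=(0,0), heading=0, pen down
REPEAT 5 [
  -- iteration 1/5 --
  FD 5: (0,0) -> (5,0) [heading=0, draw]
  RT 72: heading 0 -> 288
  -- iteration 2/5 --
  FD 5: (5,0) -> (6.545,-4.755) [heading=288, draw]
  RT 72: heading 288 -> 216
  -- iteration 3/5 --
  FD 5: (6.545,-4.755) -> (2.5,-7.694) [heading=216, draw]
  RT 72: heading 216 -> 144
  -- iteration 4/5 --
  FD 5: (2.5,-7.694) -> (-1.545,-4.755) [heading=144, draw]
  RT 72: heading 144 -> 72
  -- iteration 5/5 --
  FD 5: (-1.545,-4.755) -> (0,0) [heading=72, draw]
  RT 72: heading 72 -> 0
]
Final: pos=(0,0), heading=0, 5 segment(s) drawn

Start position: (0, 0)
Final position: (0, 0)
Distance = 0; < 1e-6 -> CLOSED

Answer: yes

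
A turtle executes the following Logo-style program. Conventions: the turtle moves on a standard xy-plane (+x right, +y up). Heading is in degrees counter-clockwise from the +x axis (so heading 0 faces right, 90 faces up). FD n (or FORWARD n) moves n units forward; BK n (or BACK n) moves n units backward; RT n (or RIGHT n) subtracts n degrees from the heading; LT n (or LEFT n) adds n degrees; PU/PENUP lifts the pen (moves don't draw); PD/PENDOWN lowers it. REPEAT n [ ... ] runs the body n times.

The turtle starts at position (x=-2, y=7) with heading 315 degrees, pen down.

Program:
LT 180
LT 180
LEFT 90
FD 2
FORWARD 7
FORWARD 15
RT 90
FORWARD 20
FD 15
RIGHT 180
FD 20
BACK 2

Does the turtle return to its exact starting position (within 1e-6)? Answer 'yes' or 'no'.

Answer: no

Derivation:
Executing turtle program step by step:
Start: pos=(-2,7), heading=315, pen down
LT 180: heading 315 -> 135
LT 180: heading 135 -> 315
LT 90: heading 315 -> 45
FD 2: (-2,7) -> (-0.586,8.414) [heading=45, draw]
FD 7: (-0.586,8.414) -> (4.364,13.364) [heading=45, draw]
FD 15: (4.364,13.364) -> (14.971,23.971) [heading=45, draw]
RT 90: heading 45 -> 315
FD 20: (14.971,23.971) -> (29.113,9.828) [heading=315, draw]
FD 15: (29.113,9.828) -> (39.719,-0.778) [heading=315, draw]
RT 180: heading 315 -> 135
FD 20: (39.719,-0.778) -> (25.577,13.364) [heading=135, draw]
BK 2: (25.577,13.364) -> (26.991,11.95) [heading=135, draw]
Final: pos=(26.991,11.95), heading=135, 7 segment(s) drawn

Start position: (-2, 7)
Final position: (26.991, 11.95)
Distance = 29.411; >= 1e-6 -> NOT closed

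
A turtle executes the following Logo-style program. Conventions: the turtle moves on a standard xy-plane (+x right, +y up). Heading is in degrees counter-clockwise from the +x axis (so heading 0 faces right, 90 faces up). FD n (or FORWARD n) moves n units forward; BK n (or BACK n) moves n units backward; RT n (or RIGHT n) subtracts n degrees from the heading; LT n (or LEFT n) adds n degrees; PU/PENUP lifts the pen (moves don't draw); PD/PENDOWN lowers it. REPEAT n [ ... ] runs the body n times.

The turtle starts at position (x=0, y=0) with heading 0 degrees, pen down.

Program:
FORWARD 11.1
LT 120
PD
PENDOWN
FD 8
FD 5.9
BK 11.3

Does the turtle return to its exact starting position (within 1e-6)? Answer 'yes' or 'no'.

Answer: no

Derivation:
Executing turtle program step by step:
Start: pos=(0,0), heading=0, pen down
FD 11.1: (0,0) -> (11.1,0) [heading=0, draw]
LT 120: heading 0 -> 120
PD: pen down
PD: pen down
FD 8: (11.1,0) -> (7.1,6.928) [heading=120, draw]
FD 5.9: (7.1,6.928) -> (4.15,12.038) [heading=120, draw]
BK 11.3: (4.15,12.038) -> (9.8,2.252) [heading=120, draw]
Final: pos=(9.8,2.252), heading=120, 4 segment(s) drawn

Start position: (0, 0)
Final position: (9.8, 2.252)
Distance = 10.055; >= 1e-6 -> NOT closed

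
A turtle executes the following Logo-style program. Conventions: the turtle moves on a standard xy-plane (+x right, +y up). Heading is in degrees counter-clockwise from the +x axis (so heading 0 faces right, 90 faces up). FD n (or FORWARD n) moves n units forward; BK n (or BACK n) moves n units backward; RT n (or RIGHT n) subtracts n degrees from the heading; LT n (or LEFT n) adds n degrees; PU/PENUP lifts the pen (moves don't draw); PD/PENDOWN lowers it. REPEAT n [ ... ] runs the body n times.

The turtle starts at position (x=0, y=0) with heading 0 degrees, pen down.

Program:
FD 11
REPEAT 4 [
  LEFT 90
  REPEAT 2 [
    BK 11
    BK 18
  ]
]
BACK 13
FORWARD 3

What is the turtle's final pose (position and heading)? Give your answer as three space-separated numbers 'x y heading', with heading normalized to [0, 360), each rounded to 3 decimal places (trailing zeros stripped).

Executing turtle program step by step:
Start: pos=(0,0), heading=0, pen down
FD 11: (0,0) -> (11,0) [heading=0, draw]
REPEAT 4 [
  -- iteration 1/4 --
  LT 90: heading 0 -> 90
  REPEAT 2 [
    -- iteration 1/2 --
    BK 11: (11,0) -> (11,-11) [heading=90, draw]
    BK 18: (11,-11) -> (11,-29) [heading=90, draw]
    -- iteration 2/2 --
    BK 11: (11,-29) -> (11,-40) [heading=90, draw]
    BK 18: (11,-40) -> (11,-58) [heading=90, draw]
  ]
  -- iteration 2/4 --
  LT 90: heading 90 -> 180
  REPEAT 2 [
    -- iteration 1/2 --
    BK 11: (11,-58) -> (22,-58) [heading=180, draw]
    BK 18: (22,-58) -> (40,-58) [heading=180, draw]
    -- iteration 2/2 --
    BK 11: (40,-58) -> (51,-58) [heading=180, draw]
    BK 18: (51,-58) -> (69,-58) [heading=180, draw]
  ]
  -- iteration 3/4 --
  LT 90: heading 180 -> 270
  REPEAT 2 [
    -- iteration 1/2 --
    BK 11: (69,-58) -> (69,-47) [heading=270, draw]
    BK 18: (69,-47) -> (69,-29) [heading=270, draw]
    -- iteration 2/2 --
    BK 11: (69,-29) -> (69,-18) [heading=270, draw]
    BK 18: (69,-18) -> (69,0) [heading=270, draw]
  ]
  -- iteration 4/4 --
  LT 90: heading 270 -> 0
  REPEAT 2 [
    -- iteration 1/2 --
    BK 11: (69,0) -> (58,0) [heading=0, draw]
    BK 18: (58,0) -> (40,0) [heading=0, draw]
    -- iteration 2/2 --
    BK 11: (40,0) -> (29,0) [heading=0, draw]
    BK 18: (29,0) -> (11,0) [heading=0, draw]
  ]
]
BK 13: (11,0) -> (-2,0) [heading=0, draw]
FD 3: (-2,0) -> (1,0) [heading=0, draw]
Final: pos=(1,0), heading=0, 19 segment(s) drawn

Answer: 1 0 0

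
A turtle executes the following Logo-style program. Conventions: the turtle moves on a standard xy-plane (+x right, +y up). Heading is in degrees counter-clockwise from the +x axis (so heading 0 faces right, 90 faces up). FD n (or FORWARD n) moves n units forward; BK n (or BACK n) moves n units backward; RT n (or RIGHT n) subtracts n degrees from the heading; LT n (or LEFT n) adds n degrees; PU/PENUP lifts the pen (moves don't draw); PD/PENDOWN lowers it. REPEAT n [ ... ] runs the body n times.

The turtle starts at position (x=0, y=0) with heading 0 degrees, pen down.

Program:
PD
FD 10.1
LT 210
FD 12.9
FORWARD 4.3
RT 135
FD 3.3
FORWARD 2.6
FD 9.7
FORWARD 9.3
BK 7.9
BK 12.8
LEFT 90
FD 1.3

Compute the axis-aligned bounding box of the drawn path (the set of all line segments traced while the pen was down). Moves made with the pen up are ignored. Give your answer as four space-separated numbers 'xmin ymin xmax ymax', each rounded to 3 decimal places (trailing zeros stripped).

Executing turtle program step by step:
Start: pos=(0,0), heading=0, pen down
PD: pen down
FD 10.1: (0,0) -> (10.1,0) [heading=0, draw]
LT 210: heading 0 -> 210
FD 12.9: (10.1,0) -> (-1.072,-6.45) [heading=210, draw]
FD 4.3: (-1.072,-6.45) -> (-4.796,-8.6) [heading=210, draw]
RT 135: heading 210 -> 75
FD 3.3: (-4.796,-8.6) -> (-3.942,-5.412) [heading=75, draw]
FD 2.6: (-3.942,-5.412) -> (-3.269,-2.901) [heading=75, draw]
FD 9.7: (-3.269,-2.901) -> (-0.758,6.468) [heading=75, draw]
FD 9.3: (-0.758,6.468) -> (1.649,15.452) [heading=75, draw]
BK 7.9: (1.649,15.452) -> (-0.396,7.821) [heading=75, draw]
BK 12.8: (-0.396,7.821) -> (-3.709,-4.543) [heading=75, draw]
LT 90: heading 75 -> 165
FD 1.3: (-3.709,-4.543) -> (-4.964,-4.207) [heading=165, draw]
Final: pos=(-4.964,-4.207), heading=165, 10 segment(s) drawn

Segment endpoints: x in {-4.964, -4.796, -3.942, -3.709, -3.269, -1.072, -0.758, -0.396, 0, 1.649, 10.1}, y in {-8.6, -6.45, -5.412, -4.543, -4.207, -2.901, 0, 6.468, 7.821, 15.452}
xmin=-4.964, ymin=-8.6, xmax=10.1, ymax=15.452

Answer: -4.964 -8.6 10.1 15.452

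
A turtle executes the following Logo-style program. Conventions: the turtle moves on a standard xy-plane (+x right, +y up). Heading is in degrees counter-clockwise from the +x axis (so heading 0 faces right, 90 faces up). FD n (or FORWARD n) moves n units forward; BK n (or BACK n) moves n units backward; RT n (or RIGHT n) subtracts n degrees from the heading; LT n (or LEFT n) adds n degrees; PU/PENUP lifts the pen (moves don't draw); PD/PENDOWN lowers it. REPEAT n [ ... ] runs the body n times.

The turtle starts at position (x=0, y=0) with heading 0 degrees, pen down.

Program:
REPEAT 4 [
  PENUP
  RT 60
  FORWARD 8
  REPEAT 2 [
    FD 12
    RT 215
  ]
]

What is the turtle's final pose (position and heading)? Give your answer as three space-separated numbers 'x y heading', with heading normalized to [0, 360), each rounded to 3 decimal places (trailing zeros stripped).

Executing turtle program step by step:
Start: pos=(0,0), heading=0, pen down
REPEAT 4 [
  -- iteration 1/4 --
  PU: pen up
  RT 60: heading 0 -> 300
  FD 8: (0,0) -> (4,-6.928) [heading=300, move]
  REPEAT 2 [
    -- iteration 1/2 --
    FD 12: (4,-6.928) -> (10,-17.321) [heading=300, move]
    RT 215: heading 300 -> 85
    -- iteration 2/2 --
    FD 12: (10,-17.321) -> (11.046,-5.366) [heading=85, move]
    RT 215: heading 85 -> 230
  ]
  -- iteration 2/4 --
  PU: pen up
  RT 60: heading 230 -> 170
  FD 8: (11.046,-5.366) -> (3.167,-3.977) [heading=170, move]
  REPEAT 2 [
    -- iteration 1/2 --
    FD 12: (3.167,-3.977) -> (-8.65,-1.893) [heading=170, move]
    RT 215: heading 170 -> 315
    -- iteration 2/2 --
    FD 12: (-8.65,-1.893) -> (-0.165,-10.378) [heading=315, move]
    RT 215: heading 315 -> 100
  ]
  -- iteration 3/4 --
  PU: pen up
  RT 60: heading 100 -> 40
  FD 8: (-0.165,-10.378) -> (5.963,-5.236) [heading=40, move]
  REPEAT 2 [
    -- iteration 1/2 --
    FD 12: (5.963,-5.236) -> (15.156,2.477) [heading=40, move]
    RT 215: heading 40 -> 185
    -- iteration 2/2 --
    FD 12: (15.156,2.477) -> (3.202,1.431) [heading=185, move]
    RT 215: heading 185 -> 330
  ]
  -- iteration 4/4 --
  PU: pen up
  RT 60: heading 330 -> 270
  FD 8: (3.202,1.431) -> (3.202,-6.569) [heading=270, move]
  REPEAT 2 [
    -- iteration 1/2 --
    FD 12: (3.202,-6.569) -> (3.202,-18.569) [heading=270, move]
    RT 215: heading 270 -> 55
    -- iteration 2/2 --
    FD 12: (3.202,-18.569) -> (10.084,-8.739) [heading=55, move]
    RT 215: heading 55 -> 200
  ]
]
Final: pos=(10.084,-8.739), heading=200, 0 segment(s) drawn

Answer: 10.084 -8.739 200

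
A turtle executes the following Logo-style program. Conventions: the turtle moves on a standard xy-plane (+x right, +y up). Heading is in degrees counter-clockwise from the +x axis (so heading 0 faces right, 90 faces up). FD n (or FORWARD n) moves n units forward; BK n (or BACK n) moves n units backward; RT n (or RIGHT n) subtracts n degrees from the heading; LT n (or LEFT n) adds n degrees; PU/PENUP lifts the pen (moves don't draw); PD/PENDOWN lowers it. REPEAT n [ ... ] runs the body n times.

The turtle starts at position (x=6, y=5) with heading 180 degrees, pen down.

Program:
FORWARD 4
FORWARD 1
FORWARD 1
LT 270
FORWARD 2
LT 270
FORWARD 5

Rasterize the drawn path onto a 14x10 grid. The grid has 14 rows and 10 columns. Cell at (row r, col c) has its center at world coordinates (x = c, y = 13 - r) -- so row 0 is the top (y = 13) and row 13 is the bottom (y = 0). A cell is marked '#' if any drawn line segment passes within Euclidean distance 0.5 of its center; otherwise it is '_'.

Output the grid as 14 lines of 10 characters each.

Answer: __________
__________
__________
__________
__________
__________
######____
#_________
#######___
__________
__________
__________
__________
__________

Derivation:
Segment 0: (6,5) -> (2,5)
Segment 1: (2,5) -> (1,5)
Segment 2: (1,5) -> (0,5)
Segment 3: (0,5) -> (0,7)
Segment 4: (0,7) -> (5,7)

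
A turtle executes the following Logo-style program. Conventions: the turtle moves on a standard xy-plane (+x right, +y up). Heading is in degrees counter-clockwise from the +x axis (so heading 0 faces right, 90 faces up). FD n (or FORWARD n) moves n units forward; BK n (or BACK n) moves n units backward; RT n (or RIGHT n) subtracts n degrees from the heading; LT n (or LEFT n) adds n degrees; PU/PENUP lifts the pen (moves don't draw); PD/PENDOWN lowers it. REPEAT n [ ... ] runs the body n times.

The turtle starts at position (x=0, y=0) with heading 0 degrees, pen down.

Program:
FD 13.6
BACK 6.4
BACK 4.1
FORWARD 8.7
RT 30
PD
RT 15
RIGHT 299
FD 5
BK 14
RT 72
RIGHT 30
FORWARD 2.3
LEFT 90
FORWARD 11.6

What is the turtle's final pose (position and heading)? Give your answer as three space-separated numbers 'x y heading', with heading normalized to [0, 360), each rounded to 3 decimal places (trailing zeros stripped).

Answer: 14.881 -3.966 4

Derivation:
Executing turtle program step by step:
Start: pos=(0,0), heading=0, pen down
FD 13.6: (0,0) -> (13.6,0) [heading=0, draw]
BK 6.4: (13.6,0) -> (7.2,0) [heading=0, draw]
BK 4.1: (7.2,0) -> (3.1,0) [heading=0, draw]
FD 8.7: (3.1,0) -> (11.8,0) [heading=0, draw]
RT 30: heading 0 -> 330
PD: pen down
RT 15: heading 330 -> 315
RT 299: heading 315 -> 16
FD 5: (11.8,0) -> (16.606,1.378) [heading=16, draw]
BK 14: (16.606,1.378) -> (3.149,-2.481) [heading=16, draw]
RT 72: heading 16 -> 304
RT 30: heading 304 -> 274
FD 2.3: (3.149,-2.481) -> (3.309,-4.775) [heading=274, draw]
LT 90: heading 274 -> 4
FD 11.6: (3.309,-4.775) -> (14.881,-3.966) [heading=4, draw]
Final: pos=(14.881,-3.966), heading=4, 8 segment(s) drawn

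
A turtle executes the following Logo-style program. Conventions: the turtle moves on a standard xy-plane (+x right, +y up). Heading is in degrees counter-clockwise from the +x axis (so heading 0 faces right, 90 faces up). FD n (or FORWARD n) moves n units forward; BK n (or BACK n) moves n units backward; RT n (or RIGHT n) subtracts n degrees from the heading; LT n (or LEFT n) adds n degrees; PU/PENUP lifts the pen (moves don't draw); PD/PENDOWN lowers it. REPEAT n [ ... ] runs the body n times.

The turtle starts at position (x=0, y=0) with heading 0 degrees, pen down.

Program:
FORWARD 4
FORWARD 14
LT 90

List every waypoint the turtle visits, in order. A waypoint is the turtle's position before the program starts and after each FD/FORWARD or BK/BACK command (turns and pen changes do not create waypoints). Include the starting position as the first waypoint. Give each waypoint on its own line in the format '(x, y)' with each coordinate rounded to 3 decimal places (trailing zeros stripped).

Executing turtle program step by step:
Start: pos=(0,0), heading=0, pen down
FD 4: (0,0) -> (4,0) [heading=0, draw]
FD 14: (4,0) -> (18,0) [heading=0, draw]
LT 90: heading 0 -> 90
Final: pos=(18,0), heading=90, 2 segment(s) drawn
Waypoints (3 total):
(0, 0)
(4, 0)
(18, 0)

Answer: (0, 0)
(4, 0)
(18, 0)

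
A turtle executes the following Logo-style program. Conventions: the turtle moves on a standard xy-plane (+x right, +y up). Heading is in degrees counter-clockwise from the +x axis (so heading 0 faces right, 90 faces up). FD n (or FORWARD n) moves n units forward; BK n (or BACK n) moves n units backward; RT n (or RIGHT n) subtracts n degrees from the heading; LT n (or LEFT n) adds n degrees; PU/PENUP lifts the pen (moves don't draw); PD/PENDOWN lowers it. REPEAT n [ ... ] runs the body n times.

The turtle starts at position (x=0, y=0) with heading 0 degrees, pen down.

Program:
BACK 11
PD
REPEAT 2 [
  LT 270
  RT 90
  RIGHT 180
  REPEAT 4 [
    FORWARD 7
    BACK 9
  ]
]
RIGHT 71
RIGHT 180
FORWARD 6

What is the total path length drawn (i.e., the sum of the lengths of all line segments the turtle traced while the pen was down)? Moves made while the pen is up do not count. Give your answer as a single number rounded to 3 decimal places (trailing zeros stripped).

Answer: 145

Derivation:
Executing turtle program step by step:
Start: pos=(0,0), heading=0, pen down
BK 11: (0,0) -> (-11,0) [heading=0, draw]
PD: pen down
REPEAT 2 [
  -- iteration 1/2 --
  LT 270: heading 0 -> 270
  RT 90: heading 270 -> 180
  RT 180: heading 180 -> 0
  REPEAT 4 [
    -- iteration 1/4 --
    FD 7: (-11,0) -> (-4,0) [heading=0, draw]
    BK 9: (-4,0) -> (-13,0) [heading=0, draw]
    -- iteration 2/4 --
    FD 7: (-13,0) -> (-6,0) [heading=0, draw]
    BK 9: (-6,0) -> (-15,0) [heading=0, draw]
    -- iteration 3/4 --
    FD 7: (-15,0) -> (-8,0) [heading=0, draw]
    BK 9: (-8,0) -> (-17,0) [heading=0, draw]
    -- iteration 4/4 --
    FD 7: (-17,0) -> (-10,0) [heading=0, draw]
    BK 9: (-10,0) -> (-19,0) [heading=0, draw]
  ]
  -- iteration 2/2 --
  LT 270: heading 0 -> 270
  RT 90: heading 270 -> 180
  RT 180: heading 180 -> 0
  REPEAT 4 [
    -- iteration 1/4 --
    FD 7: (-19,0) -> (-12,0) [heading=0, draw]
    BK 9: (-12,0) -> (-21,0) [heading=0, draw]
    -- iteration 2/4 --
    FD 7: (-21,0) -> (-14,0) [heading=0, draw]
    BK 9: (-14,0) -> (-23,0) [heading=0, draw]
    -- iteration 3/4 --
    FD 7: (-23,0) -> (-16,0) [heading=0, draw]
    BK 9: (-16,0) -> (-25,0) [heading=0, draw]
    -- iteration 4/4 --
    FD 7: (-25,0) -> (-18,0) [heading=0, draw]
    BK 9: (-18,0) -> (-27,0) [heading=0, draw]
  ]
]
RT 71: heading 0 -> 289
RT 180: heading 289 -> 109
FD 6: (-27,0) -> (-28.953,5.673) [heading=109, draw]
Final: pos=(-28.953,5.673), heading=109, 18 segment(s) drawn

Segment lengths:
  seg 1: (0,0) -> (-11,0), length = 11
  seg 2: (-11,0) -> (-4,0), length = 7
  seg 3: (-4,0) -> (-13,0), length = 9
  seg 4: (-13,0) -> (-6,0), length = 7
  seg 5: (-6,0) -> (-15,0), length = 9
  seg 6: (-15,0) -> (-8,0), length = 7
  seg 7: (-8,0) -> (-17,0), length = 9
  seg 8: (-17,0) -> (-10,0), length = 7
  seg 9: (-10,0) -> (-19,0), length = 9
  seg 10: (-19,0) -> (-12,0), length = 7
  seg 11: (-12,0) -> (-21,0), length = 9
  seg 12: (-21,0) -> (-14,0), length = 7
  seg 13: (-14,0) -> (-23,0), length = 9
  seg 14: (-23,0) -> (-16,0), length = 7
  seg 15: (-16,0) -> (-25,0), length = 9
  seg 16: (-25,0) -> (-18,0), length = 7
  seg 17: (-18,0) -> (-27,0), length = 9
  seg 18: (-27,0) -> (-28.953,5.673), length = 6
Total = 145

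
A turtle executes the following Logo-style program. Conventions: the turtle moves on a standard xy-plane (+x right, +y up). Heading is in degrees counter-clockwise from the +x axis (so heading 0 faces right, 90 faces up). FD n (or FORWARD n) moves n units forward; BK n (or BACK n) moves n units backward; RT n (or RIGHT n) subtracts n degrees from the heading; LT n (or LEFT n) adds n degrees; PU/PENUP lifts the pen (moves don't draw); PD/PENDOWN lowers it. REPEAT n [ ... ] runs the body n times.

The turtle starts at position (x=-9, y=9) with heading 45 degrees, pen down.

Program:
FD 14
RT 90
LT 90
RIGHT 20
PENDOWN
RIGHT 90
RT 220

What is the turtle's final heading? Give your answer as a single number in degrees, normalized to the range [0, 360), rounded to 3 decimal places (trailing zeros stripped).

Answer: 75

Derivation:
Executing turtle program step by step:
Start: pos=(-9,9), heading=45, pen down
FD 14: (-9,9) -> (0.899,18.899) [heading=45, draw]
RT 90: heading 45 -> 315
LT 90: heading 315 -> 45
RT 20: heading 45 -> 25
PD: pen down
RT 90: heading 25 -> 295
RT 220: heading 295 -> 75
Final: pos=(0.899,18.899), heading=75, 1 segment(s) drawn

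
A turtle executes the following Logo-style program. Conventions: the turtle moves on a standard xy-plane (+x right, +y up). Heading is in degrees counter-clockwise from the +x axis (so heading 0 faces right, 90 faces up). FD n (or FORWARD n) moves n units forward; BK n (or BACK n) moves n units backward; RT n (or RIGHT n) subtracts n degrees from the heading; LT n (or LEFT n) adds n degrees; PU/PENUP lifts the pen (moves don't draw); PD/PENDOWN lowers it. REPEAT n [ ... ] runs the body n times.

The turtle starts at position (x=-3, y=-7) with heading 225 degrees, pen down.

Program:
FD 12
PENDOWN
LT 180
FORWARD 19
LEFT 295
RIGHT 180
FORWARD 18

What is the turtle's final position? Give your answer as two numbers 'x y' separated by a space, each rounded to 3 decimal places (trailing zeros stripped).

Executing turtle program step by step:
Start: pos=(-3,-7), heading=225, pen down
FD 12: (-3,-7) -> (-11.485,-15.485) [heading=225, draw]
PD: pen down
LT 180: heading 225 -> 45
FD 19: (-11.485,-15.485) -> (1.95,-2.05) [heading=45, draw]
LT 295: heading 45 -> 340
RT 180: heading 340 -> 160
FD 18: (1.95,-2.05) -> (-14.965,4.106) [heading=160, draw]
Final: pos=(-14.965,4.106), heading=160, 3 segment(s) drawn

Answer: -14.965 4.106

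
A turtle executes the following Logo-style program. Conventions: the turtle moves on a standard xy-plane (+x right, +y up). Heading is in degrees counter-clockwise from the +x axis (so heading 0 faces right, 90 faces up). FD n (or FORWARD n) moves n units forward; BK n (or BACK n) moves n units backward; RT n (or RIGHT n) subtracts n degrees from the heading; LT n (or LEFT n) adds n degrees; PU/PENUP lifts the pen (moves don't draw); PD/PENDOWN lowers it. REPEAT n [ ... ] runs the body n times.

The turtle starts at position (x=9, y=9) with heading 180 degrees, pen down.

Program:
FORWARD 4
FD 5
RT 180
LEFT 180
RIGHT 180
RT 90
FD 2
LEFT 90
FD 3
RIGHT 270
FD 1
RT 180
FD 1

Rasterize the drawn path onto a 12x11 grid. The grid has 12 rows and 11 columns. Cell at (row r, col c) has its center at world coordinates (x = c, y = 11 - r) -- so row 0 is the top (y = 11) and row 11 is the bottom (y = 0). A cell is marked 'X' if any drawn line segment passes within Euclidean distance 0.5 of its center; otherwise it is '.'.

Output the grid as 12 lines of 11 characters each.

Answer: ...........
...........
XXXXXXXXXX.
X..X.......
XXXX.......
...........
...........
...........
...........
...........
...........
...........

Derivation:
Segment 0: (9,9) -> (5,9)
Segment 1: (5,9) -> (0,9)
Segment 2: (0,9) -> (0,7)
Segment 3: (0,7) -> (3,7)
Segment 4: (3,7) -> (3,8)
Segment 5: (3,8) -> (3,7)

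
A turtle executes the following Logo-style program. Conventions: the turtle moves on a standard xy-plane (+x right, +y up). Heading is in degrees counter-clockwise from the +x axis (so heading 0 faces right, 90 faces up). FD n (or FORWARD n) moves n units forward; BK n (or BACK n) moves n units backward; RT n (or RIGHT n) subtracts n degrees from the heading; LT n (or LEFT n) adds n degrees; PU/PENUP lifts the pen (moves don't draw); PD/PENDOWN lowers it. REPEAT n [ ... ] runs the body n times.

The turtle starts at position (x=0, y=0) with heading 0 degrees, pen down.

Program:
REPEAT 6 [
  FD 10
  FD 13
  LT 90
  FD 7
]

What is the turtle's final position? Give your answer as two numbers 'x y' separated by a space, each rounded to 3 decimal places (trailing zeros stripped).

Answer: 16 30

Derivation:
Executing turtle program step by step:
Start: pos=(0,0), heading=0, pen down
REPEAT 6 [
  -- iteration 1/6 --
  FD 10: (0,0) -> (10,0) [heading=0, draw]
  FD 13: (10,0) -> (23,0) [heading=0, draw]
  LT 90: heading 0 -> 90
  FD 7: (23,0) -> (23,7) [heading=90, draw]
  -- iteration 2/6 --
  FD 10: (23,7) -> (23,17) [heading=90, draw]
  FD 13: (23,17) -> (23,30) [heading=90, draw]
  LT 90: heading 90 -> 180
  FD 7: (23,30) -> (16,30) [heading=180, draw]
  -- iteration 3/6 --
  FD 10: (16,30) -> (6,30) [heading=180, draw]
  FD 13: (6,30) -> (-7,30) [heading=180, draw]
  LT 90: heading 180 -> 270
  FD 7: (-7,30) -> (-7,23) [heading=270, draw]
  -- iteration 4/6 --
  FD 10: (-7,23) -> (-7,13) [heading=270, draw]
  FD 13: (-7,13) -> (-7,0) [heading=270, draw]
  LT 90: heading 270 -> 0
  FD 7: (-7,0) -> (0,0) [heading=0, draw]
  -- iteration 5/6 --
  FD 10: (0,0) -> (10,0) [heading=0, draw]
  FD 13: (10,0) -> (23,0) [heading=0, draw]
  LT 90: heading 0 -> 90
  FD 7: (23,0) -> (23,7) [heading=90, draw]
  -- iteration 6/6 --
  FD 10: (23,7) -> (23,17) [heading=90, draw]
  FD 13: (23,17) -> (23,30) [heading=90, draw]
  LT 90: heading 90 -> 180
  FD 7: (23,30) -> (16,30) [heading=180, draw]
]
Final: pos=(16,30), heading=180, 18 segment(s) drawn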